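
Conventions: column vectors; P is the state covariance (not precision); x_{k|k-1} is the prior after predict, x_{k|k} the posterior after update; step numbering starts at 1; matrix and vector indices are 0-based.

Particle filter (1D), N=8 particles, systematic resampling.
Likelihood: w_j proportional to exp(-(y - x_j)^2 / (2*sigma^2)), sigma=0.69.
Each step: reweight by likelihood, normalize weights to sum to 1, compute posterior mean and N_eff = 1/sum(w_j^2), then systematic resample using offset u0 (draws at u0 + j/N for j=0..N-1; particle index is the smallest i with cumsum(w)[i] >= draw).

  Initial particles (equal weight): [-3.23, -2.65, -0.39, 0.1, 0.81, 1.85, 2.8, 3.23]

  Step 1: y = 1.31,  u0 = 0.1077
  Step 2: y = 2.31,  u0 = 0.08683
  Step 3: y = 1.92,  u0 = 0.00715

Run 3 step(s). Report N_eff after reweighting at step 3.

N_eff = 7.4236

step 1: w=[0.0000, 0.0000, 0.0255, 0.1139, 0.4077, 0.3903, 0.0515, 0.0110]  mean=1.2337  Neff=2.9852  idx=[3, 4, 4, 4, 5, 5, 5, 6]
step 2: w=[0.0017, 0.0271, 0.0271, 0.0271, 0.2309, 0.2309, 0.2309, 0.2241]  mean=1.9752  Neff=4.7081  idx=[4, 4, 5, 5, 6, 6, 7, 7]
step 3: w=[0.1451, 0.1451, 0.1451, 0.1451, 0.1451, 0.1451, 0.0647, 0.0647]  mean=1.9729  Neff=7.4236  idx=[0, 0, 1, 2, 3, 4, 5, 6]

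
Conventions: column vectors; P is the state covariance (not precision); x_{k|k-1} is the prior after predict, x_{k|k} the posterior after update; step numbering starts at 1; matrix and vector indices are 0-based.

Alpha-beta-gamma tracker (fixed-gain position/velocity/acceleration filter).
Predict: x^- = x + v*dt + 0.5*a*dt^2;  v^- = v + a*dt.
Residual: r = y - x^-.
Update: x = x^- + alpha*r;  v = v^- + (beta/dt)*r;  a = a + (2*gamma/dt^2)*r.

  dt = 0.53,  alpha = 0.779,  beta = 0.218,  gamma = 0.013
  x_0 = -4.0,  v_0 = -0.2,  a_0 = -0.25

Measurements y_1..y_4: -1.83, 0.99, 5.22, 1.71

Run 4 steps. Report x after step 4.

step 1: x_pred=-4.1411  r=2.3111  x^+=-2.3408  v^+=0.6181  a^+=-0.0361
step 2: x_pred=-2.0182  r=3.0082  x^+=0.3252  v^+=1.8363  a^+=0.2424
step 3: x_pred=1.3325  r=3.8875  x^+=4.3609  v^+=3.5638  a^+=0.6022
step 4: x_pred=6.3342  r=-4.6242  x^+=2.7320  v^+=1.9809  a^+=0.1742

x_post = 2.7320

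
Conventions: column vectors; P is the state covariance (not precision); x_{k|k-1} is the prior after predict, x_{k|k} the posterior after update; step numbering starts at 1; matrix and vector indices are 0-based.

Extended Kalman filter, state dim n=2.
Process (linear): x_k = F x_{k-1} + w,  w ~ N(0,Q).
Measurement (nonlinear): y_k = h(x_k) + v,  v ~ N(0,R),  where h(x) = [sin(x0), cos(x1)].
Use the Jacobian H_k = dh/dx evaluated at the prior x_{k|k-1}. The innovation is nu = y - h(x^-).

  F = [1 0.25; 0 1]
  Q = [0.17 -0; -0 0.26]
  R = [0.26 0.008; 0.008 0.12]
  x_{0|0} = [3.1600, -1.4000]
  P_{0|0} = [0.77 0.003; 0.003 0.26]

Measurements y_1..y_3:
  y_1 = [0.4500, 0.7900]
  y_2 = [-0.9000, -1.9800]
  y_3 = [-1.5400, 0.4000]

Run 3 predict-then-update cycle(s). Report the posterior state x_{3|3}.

x_post = [3.8986, -2.3511]

step 1: x^-=[2.8100, -1.4000]  P^-=[0.9578 0.0680; 0.0680 0.5200]  H_jac=[-0.9455 0.0000; 0.0000 0.9854]  S=[1.1162 -0.0554; -0.0554 0.6250]  K=[-0.8095 0.0355; -0.0170 0.8184]  nu=[0.1245, 0.6200]  x^+=[2.7313, -0.8947]  P^+=[0.2223 -0.0022; -0.0022 0.0995]
step 2: x^-=[2.5076, -0.8947]  P^-=[0.3974 0.0226; 0.0226 0.3595]  H_jac=[-0.8057 0.0000; 0.0000 0.7800]  S=[0.5180 -0.0062; -0.0062 0.3387]  K=[-0.6177 0.0408; -0.0253 0.8274]  nu=[-1.4924, -2.6058]  x^+=[3.3231, -3.0130]  P^+=[0.1989 -0.0001; -0.0001 0.1270]
step 3: x^-=[2.5699, -3.0130]  P^-=[0.3768 0.0317; 0.0317 0.3870]  H_jac=[-0.8410 0.0000; 0.0000 0.1282]  S=[0.5265 0.0046; 0.0046 0.1264]  K=[-0.6024 0.0540; -0.0541 0.3947]  nu=[-2.0811, 1.3917]  x^+=[3.8986, -2.3511]  P^+=[0.1857 0.0130; 0.0130 0.3660]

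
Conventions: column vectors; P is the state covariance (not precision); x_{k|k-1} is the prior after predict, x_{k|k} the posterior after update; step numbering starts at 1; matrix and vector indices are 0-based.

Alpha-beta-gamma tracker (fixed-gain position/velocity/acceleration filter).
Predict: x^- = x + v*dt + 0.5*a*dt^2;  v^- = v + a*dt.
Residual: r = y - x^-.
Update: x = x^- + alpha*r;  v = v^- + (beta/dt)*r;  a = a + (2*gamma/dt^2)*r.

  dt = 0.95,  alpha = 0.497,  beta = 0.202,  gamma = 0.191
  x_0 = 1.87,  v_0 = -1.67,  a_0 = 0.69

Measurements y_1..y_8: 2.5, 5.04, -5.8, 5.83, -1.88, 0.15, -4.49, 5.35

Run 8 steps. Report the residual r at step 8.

resid = 15.5861

step 1: x_pred=0.5949  r=1.9051  x^+=1.5417  v^+=-0.6094  a^+=1.4964
step 2: x_pred=1.6380  r=3.4020  x^+=3.3288  v^+=1.5355  a^+=2.9363
step 3: x_pred=6.1126  r=-11.9126  x^+=0.1920  v^+=1.7921  a^+=-2.1059
step 4: x_pred=0.9442  r=4.8858  x^+=3.3724  v^+=0.8303  a^+=-0.0379
step 5: x_pred=4.1442  r=-6.0242  x^+=1.1502  v^+=-0.4866  a^+=-2.5877
step 6: x_pred=-0.4798  r=0.6298  x^+=-0.1668  v^+=-2.8110  a^+=-2.3211
step 7: x_pred=-3.8846  r=-0.6054  x^+=-4.1855  v^+=-5.1448  a^+=-2.5774
step 8: x_pred=-10.2361  r=15.5861  x^+=-2.4898  v^+=-4.2792  a^+=4.0197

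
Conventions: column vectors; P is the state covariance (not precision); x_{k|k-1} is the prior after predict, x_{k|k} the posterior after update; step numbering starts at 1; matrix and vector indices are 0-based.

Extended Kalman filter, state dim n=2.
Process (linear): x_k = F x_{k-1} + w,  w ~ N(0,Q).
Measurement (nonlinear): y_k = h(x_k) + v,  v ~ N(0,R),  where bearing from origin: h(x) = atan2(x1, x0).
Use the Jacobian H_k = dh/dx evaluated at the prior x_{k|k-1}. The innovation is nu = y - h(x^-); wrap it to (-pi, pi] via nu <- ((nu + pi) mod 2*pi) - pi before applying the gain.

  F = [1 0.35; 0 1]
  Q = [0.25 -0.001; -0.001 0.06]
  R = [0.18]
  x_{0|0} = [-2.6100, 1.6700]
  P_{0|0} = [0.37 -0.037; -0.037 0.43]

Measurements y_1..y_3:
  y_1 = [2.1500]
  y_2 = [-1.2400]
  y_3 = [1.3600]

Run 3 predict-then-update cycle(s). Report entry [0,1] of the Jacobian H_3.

step 1: x^-=[-2.0255, 1.6700]  P^-=[0.6468 0.1125; 0.1125 0.4900]  H_jac=[-0.2423 -0.2939]  S=[0.2763]  K=[-0.6868; -0.6198]  nu=[-0.3021]  x^+=[-1.8180, 1.8572]  P^+=[0.5164 -0.0051; -0.0051 0.3838]
step 2: x^-=[-1.1680, 1.8572]  P^-=[0.8098 0.1282; 0.1282 0.4438]  H_jac=[-0.3858 -0.2426]  S=[0.3507]  K=[-0.9797; -0.4481]  nu=[2.9110]  x^+=[-4.0199, 0.5527]  P^+=[0.4732 -0.0258; -0.0258 0.3734]
step 3: x^-=[-3.8264, 0.5527]  P^-=[0.7509 0.1039; 0.1039 0.4334]  H_jac=[-0.0370 -0.2560]  S=[0.2114]  K=[-0.2572; -0.5430]  nu=[-1.6381]  x^+=[-3.4050, 1.4423]  P^+=[0.7370 0.0744; 0.0744 0.3711]

H_jac[0,1] = -0.2560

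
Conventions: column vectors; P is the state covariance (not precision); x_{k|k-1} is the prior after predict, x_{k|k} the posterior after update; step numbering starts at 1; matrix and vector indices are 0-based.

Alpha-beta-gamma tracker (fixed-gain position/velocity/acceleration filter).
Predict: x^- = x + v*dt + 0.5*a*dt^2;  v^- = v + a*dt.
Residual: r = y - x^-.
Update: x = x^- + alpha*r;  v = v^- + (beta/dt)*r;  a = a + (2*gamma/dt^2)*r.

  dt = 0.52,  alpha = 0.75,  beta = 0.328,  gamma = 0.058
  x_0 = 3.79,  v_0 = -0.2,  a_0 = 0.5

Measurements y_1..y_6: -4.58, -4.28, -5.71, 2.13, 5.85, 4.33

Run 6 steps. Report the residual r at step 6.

resid = -4.1225

step 1: x_pred=3.7536  r=-8.3336  x^+=-2.4966  v^+=-5.1966  a^+=-3.0751
step 2: x_pred=-5.6146  r=1.3346  x^+=-4.6136  v^+=-5.9538  a^+=-2.5025
step 3: x_pred=-8.0480  r=2.3380  x^+=-6.2945  v^+=-5.7804  a^+=-1.4996
step 4: x_pred=-9.5030  r=11.6330  x^+=-0.7783  v^+=0.7776  a^+=3.4909
step 5: x_pred=0.0981  r=5.7519  x^+=4.4120  v^+=6.2210  a^+=5.9585
step 6: x_pred=8.4525  r=-4.1225  x^+=5.3606  v^+=6.7191  a^+=4.1899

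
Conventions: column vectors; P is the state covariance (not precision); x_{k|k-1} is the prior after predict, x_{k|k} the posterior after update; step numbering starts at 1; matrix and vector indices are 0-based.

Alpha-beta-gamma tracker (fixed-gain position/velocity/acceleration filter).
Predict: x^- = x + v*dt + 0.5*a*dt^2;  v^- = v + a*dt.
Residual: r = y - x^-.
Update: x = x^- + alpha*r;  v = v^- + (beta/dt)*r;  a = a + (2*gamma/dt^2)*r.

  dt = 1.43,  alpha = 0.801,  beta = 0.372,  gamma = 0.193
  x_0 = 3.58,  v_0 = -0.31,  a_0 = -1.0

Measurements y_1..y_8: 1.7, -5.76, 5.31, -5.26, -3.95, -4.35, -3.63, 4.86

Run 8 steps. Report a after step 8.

a_post = 1.4185

step 1: x_pred=2.1143  r=-0.4143  x^+=1.7824  v^+=-1.8478  a^+=-1.0782
step 2: x_pred=-1.9623  r=-3.7977  x^+=-5.0043  v^+=-4.3775  a^+=-1.7951
step 3: x_pred=-13.0995  r=18.4095  x^+=1.6465  v^+=-2.1554  a^+=1.6800
step 4: x_pred=0.2819  r=-5.5419  x^+=-4.1572  v^+=-1.1948  a^+=0.6338
step 5: x_pred=-5.2176  r=1.2676  x^+=-4.2023  v^+=0.0414  a^+=0.8731
step 6: x_pred=-3.2504  r=-1.0996  x^+=-4.1312  v^+=1.0039  a^+=0.6656
step 7: x_pred=-2.0151  r=-1.6149  x^+=-3.3086  v^+=1.5355  a^+=0.3607
step 8: x_pred=-0.7440  r=5.6040  x^+=3.7448  v^+=3.5092  a^+=1.4185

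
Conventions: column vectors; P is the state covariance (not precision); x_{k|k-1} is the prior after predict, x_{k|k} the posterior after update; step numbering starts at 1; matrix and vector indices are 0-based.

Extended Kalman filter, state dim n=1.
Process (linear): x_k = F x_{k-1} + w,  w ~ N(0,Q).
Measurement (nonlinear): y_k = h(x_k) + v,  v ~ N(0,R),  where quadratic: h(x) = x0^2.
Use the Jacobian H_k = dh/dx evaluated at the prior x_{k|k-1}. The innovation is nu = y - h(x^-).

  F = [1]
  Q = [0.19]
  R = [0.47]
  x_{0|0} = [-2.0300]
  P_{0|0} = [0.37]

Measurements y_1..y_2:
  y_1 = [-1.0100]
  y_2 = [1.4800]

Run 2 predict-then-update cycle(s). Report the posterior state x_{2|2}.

x_post = [-1.0959]

step 1: x^-=[-2.0300]  P^-=[0.5600]  H_jac=[-4.0600]  S=[9.7008]  K=[-0.2344]  nu=[-5.1309]  x^+=[-0.8275]  P^+=[0.0271]
step 2: x^-=[-0.8275]  P^-=[0.2171]  H_jac=[-1.6549]  S=[1.0647]  K=[-0.3375]  nu=[0.7953]  x^+=[-1.0959]  P^+=[0.0959]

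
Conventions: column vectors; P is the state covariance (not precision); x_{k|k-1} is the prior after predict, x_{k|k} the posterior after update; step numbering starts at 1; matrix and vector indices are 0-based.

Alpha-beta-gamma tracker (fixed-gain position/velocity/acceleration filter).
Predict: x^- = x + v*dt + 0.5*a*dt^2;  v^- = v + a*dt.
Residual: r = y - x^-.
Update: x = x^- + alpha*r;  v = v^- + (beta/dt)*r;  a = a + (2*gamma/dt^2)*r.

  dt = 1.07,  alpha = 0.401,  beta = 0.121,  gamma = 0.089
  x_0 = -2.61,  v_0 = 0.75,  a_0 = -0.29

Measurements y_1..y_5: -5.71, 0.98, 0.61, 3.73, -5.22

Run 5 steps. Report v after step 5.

step 1: x_pred=-1.9735  r=-3.7365  x^+=-3.4718  v^+=0.0172  a^+=-0.8709
step 2: x_pred=-3.9520  r=4.9320  x^+=-1.9743  v^+=-0.3570  a^+=-0.1041
step 3: x_pred=-2.4159  r=3.0259  x^+=-1.2025  v^+=-0.1262  a^+=0.3663
step 4: x_pred=-1.1279  r=4.8579  x^+=0.8201  v^+=0.8151  a^+=1.1216
step 5: x_pred=2.3343  r=-7.5543  x^+=-0.6950  v^+=1.1609  a^+=-0.0529

v_post = 1.1609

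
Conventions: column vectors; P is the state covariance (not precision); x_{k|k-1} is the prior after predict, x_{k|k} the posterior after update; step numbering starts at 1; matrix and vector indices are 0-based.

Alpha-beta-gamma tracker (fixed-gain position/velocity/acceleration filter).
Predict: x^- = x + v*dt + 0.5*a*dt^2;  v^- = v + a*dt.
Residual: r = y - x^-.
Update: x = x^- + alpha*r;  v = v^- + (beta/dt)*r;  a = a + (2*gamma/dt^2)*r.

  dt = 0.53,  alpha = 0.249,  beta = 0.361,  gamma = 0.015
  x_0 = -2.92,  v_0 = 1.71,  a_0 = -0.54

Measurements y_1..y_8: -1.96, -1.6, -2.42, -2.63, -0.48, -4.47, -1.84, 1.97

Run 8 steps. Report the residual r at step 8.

step 1: x_pred=-2.0895  r=0.1295  x^+=-2.0573  v^+=1.5120  a^+=-0.5262
step 2: x_pred=-1.3298  r=-0.2702  x^+=-1.3971  v^+=1.0491  a^+=-0.5550
step 3: x_pred=-0.9190  r=-1.5010  x^+=-1.2927  v^+=-0.2674  a^+=-0.7153
step 4: x_pred=-1.5349  r=-1.0951  x^+=-1.8076  v^+=-1.3924  a^+=-0.8323
step 5: x_pred=-2.6625  r=2.1825  x^+=-2.1190  v^+=-0.3470  a^+=-0.5992
step 6: x_pred=-2.3871  r=-2.0829  x^+=-2.9057  v^+=-2.0833  a^+=-0.8216
step 7: x_pred=-4.1253  r=2.2853  x^+=-3.5562  v^+=-0.9622  a^+=-0.5776
step 8: x_pred=-4.1473  r=6.1173  x^+=-2.6241  v^+=2.8984  a^+=0.0757

resid = 6.1173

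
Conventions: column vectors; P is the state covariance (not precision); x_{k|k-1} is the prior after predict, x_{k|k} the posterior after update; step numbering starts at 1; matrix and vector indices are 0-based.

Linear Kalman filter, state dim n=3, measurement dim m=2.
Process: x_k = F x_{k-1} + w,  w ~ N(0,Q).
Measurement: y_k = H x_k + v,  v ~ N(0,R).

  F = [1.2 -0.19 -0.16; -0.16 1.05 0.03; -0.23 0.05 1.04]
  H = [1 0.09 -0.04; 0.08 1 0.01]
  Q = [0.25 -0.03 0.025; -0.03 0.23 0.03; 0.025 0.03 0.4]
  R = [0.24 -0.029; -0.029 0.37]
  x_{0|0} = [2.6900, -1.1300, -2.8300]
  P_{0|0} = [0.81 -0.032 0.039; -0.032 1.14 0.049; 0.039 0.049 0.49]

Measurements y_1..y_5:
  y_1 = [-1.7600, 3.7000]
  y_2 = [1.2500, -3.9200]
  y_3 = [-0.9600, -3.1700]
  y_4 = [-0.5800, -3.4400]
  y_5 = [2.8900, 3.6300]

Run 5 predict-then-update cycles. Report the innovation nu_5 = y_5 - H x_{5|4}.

step 1: x^-=[3.8955, -1.7018, -3.6184]  P^-=[1.4727 -0.4627 -0.2542; -0.4627 1.5215 0.1898; -0.2542 0.1898 0.9629]  S=[1.6622 -0.2498; -0.2498 1.8304]  K=[0.8561 -0.0730; -0.0801 0.8011; -0.1543 0.0768]  nu=[-5.6471, 5.1263]  x^+=[-1.3129, 2.8576, -2.3536]  P^+=[0.2136 -0.0689 -0.0052; -0.0689 0.3040 0.0242; -0.0052 0.0242 0.9066]
step 2: x^-=[-1.7418, 3.1400, -2.0029]  P^-=[0.6266 -0.2294 -0.2065; -0.2294 0.5962 0.1267; -0.2065 0.1267 1.3992]  S=[0.8480 -0.1632; -0.1632 0.9358]  K=[0.7109 -0.0698; -0.0974 0.6018; -0.2799 0.0839]  nu=[2.6291, -6.9006]  x^+=[0.6089, -1.2690, -3.3174]  P^+=[0.1773 -0.0604 -0.0193; -0.0604 0.2301 0.0275; -0.0193 0.0275 1.3185]
step 3: x^-=[1.5026, -1.5294, -3.6536]  P^-=[0.5840 -0.2002 -0.2823; -0.2002 0.5116 0.1382; -0.2823 0.1382 1.8496]  S=[0.8167 -0.1460; -0.1460 0.8558]  K=[0.6954 -0.0641; -0.0947 0.5645; -0.4054 0.0876]  nu=[-2.4711, -1.7243]  x^+=[-0.1055, -2.2689, -2.8031]  P^+=[0.1725 -0.0573 -0.0346; -0.0573 0.2159 0.0300; -0.0346 0.0300 1.6984]
step 4: x^-=[0.7530, -2.4496, -3.0044]  P^-=[0.5910 -0.1957 -0.3638; -0.1957 0.4955 0.1537; -0.3638 0.1537 2.2677]  S=[0.8314 -0.1436; -0.1436 0.8407]  K=[0.6965 -0.0619; -0.0930 0.5567; -0.5150 0.0873]  nu=[-1.2327, -1.0206]  x^+=[-0.0424, -2.9032, -2.4586]  P^+=[0.1721 -0.0564 -0.0478; -0.0564 0.2129 0.0308; -0.0478 0.0308 2.0279]
step 5: x^-=[0.8941, -3.1153, -2.6923]  P^-=[0.6034 -0.1963 -0.4355; -0.1963 0.4923 0.1668; -0.4355 0.1668 2.6303]  S=[0.8499 -0.1447; -0.1447 0.8376]  K=[0.6993 -0.0611; -0.0922 0.5550; -0.6042 0.0846]  nu=[2.1686, 6.7007]  x^+=[2.0008, 0.4037, -3.4361]  P^+=[0.1723 -0.0561 -0.0582; -0.0561 0.2122 0.0305; -0.0582 0.0305 2.2993]

innov = [2.1686, 6.7007]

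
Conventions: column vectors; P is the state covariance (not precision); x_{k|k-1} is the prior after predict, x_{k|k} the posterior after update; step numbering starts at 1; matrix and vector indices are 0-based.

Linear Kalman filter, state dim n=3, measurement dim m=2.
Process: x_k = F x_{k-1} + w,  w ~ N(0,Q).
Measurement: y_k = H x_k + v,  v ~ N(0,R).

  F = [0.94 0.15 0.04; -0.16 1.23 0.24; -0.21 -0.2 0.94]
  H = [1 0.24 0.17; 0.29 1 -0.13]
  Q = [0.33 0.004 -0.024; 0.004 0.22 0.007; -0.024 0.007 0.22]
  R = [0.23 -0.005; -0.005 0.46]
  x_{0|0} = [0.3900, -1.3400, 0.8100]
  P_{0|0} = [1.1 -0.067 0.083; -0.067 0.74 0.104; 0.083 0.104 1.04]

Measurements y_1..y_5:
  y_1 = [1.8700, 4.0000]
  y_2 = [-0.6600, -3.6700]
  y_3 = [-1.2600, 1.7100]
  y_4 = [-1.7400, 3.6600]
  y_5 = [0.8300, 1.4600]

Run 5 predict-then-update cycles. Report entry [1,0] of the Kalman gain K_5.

step 1: x^-=[0.1980, -1.5162, 0.9475]  P^-=[1.3089 -0.0637 -0.1231; -0.0637 1.5090 0.2103; -0.1231 0.2103 1.1396]  S=[1.6035 0.6825; 0.6825 2.0160]  K=[0.8455 -0.1216; -0.1174 0.7656; 0.0817 -0.0145]  nu=[1.8748, 5.5820]  x^+=[1.1042, 2.5369, 1.0196]  P^+=[0.2732 -0.1683 -0.2223; -0.1683 0.4281 0.2043; -0.2223 0.2043 1.1300]
step 2: x^-=[1.4593, 3.1884, 0.2191]  P^-=[0.5212 -0.1691 -0.1787; -0.1691 1.1437 0.4749; -0.1787 0.4749 1.2445]  S=[0.7498 0.2925; 0.2925 1.4604]  K=[0.6498 -0.1266; -0.0301 0.7133; 0.1367 0.1515]  nu=[-2.9217, -7.2531]  x^+=[0.4788, -1.8971, -1.2793]  P^+=[0.2293 -0.1593 -0.2410; -0.1593 0.4125 0.2929; -0.2410 0.2929 1.1848]
step 3: x^-=[0.1144, -2.7170, -0.9237]  P^-=[0.4842 -0.1512 -0.1741; -0.1512 1.1724 0.5896; -0.1741 0.5896 1.2652]  S=[0.7347 0.3230; 0.3230 1.4666]  K=[0.6266 -0.1299; -0.0019 0.7176; 0.1507 0.2223]  nu=[-0.5653, 4.2738]  x^+=[-0.7950, 0.3511, -0.0589]  P^+=[0.2237 -0.1589 -0.2398; -0.1589 0.4180 0.3211; -0.2398 0.3211 1.1544]
step 4: x^-=[-0.6970, 0.5449, 0.0414]  P^-=[0.4799 -0.1466 -0.1695; -0.1466 1.1951 0.6121; -0.1695 0.6121 1.2272]  S=[0.7361 0.3357; 0.3357 1.4848]  K=[0.6249 -0.1314; 0.0025 0.7221; 0.1435 0.2392]  nu=[-1.1808, 3.3226]  x^+=[-1.8716, 2.9411, 0.6666]  P^+=[0.2219 -0.1582 -0.2327; -0.1582 0.4197 0.3203; -0.2327 0.3203 1.1040]
step 5: x^-=[-1.2915, 4.0770, 0.4315]  P^-=[0.4790 -0.1442 -0.1653; -0.1442 1.1935 0.5978; -0.1653 0.5978 1.1802]  S=[0.7353 0.3363; 0.3363 1.4871]  K=[0.6260 -0.1307; 0.0015 0.7218; 0.1353 0.2360]  nu=[1.0697, -2.1864]  x^+=[-0.3361, 2.5004, 0.0602]  P^+=[0.2205 -0.1565 -0.2254; -0.1565 0.4179 0.3114; -0.2254 0.3114 1.0625]

K[1,0] = 0.0015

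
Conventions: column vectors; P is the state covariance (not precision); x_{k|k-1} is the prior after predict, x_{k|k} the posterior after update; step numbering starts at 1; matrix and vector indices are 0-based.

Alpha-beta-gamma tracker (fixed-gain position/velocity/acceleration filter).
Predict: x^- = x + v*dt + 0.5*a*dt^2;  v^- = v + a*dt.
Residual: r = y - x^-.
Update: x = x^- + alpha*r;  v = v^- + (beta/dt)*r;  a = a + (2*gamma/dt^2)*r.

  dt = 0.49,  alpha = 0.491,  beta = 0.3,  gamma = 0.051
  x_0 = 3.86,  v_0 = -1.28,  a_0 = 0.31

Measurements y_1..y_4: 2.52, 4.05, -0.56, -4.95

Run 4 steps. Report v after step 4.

step 1: x_pred=3.2700  r=-0.7500  x^+=2.9018  v^+=-1.5873  a^+=-0.0086
step 2: x_pred=2.1229  r=1.9271  x^+=3.0691  v^+=-0.4117  a^+=0.8100
step 3: x_pred=2.9646  r=-3.5246  x^+=1.2340  v^+=-2.1727  a^+=-0.6873
step 4: x_pred=0.0869  r=-5.0369  x^+=-2.3862  v^+=-5.5933  a^+=-2.8271

v_post = -5.5933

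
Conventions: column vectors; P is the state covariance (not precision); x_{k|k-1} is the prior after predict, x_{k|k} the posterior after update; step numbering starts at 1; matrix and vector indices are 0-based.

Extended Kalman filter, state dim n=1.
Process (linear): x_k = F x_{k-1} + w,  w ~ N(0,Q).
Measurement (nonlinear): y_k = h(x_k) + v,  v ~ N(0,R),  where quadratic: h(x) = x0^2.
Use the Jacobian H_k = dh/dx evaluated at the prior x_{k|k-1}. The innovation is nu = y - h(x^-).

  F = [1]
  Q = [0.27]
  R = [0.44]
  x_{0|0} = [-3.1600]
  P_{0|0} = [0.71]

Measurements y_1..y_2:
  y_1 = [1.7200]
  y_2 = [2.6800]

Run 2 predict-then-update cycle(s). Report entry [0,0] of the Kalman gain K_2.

K[0,0] = -0.2408

step 1: x^-=[-3.1600]  P^-=[0.9800]  H_jac=[-6.3200]  S=[39.5836]  K=[-0.1565]  nu=[-8.2656]  x^+=[-1.8667]  P^+=[0.0109]
step 2: x^-=[-1.8667]  P^-=[0.2809]  H_jac=[-3.7334]  S=[4.3551]  K=[-0.2408]  nu=[-0.8045]  x^+=[-1.6730]  P^+=[0.0284]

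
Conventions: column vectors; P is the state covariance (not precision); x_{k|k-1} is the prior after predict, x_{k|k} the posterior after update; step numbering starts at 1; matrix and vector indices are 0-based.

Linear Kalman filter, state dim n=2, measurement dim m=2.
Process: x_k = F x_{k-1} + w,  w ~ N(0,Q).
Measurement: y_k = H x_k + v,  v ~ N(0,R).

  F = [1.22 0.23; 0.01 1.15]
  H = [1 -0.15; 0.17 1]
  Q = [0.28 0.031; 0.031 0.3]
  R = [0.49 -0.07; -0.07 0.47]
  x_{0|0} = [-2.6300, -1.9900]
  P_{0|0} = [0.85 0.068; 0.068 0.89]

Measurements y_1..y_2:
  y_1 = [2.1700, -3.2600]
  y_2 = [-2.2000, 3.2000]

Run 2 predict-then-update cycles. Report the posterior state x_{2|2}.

x_post = [-0.7044, 0.7765]

step 1: x^-=[-3.6663, -2.3148]  P^-=[1.6304 0.3723; 0.3723 1.4787]  S=[2.0420 0.3482; 0.3482 2.1224]  K=[0.7396 0.1847; -0.0516 0.7350]  nu=[5.4891, -0.3219]  x^+=[0.3340, -2.8347]  P^+=[0.3459 -0.0238; -0.0238 0.3531]
step 2: x^-=[-0.2446, -3.2566]  P^-=[0.8002 0.0952; 0.0952 0.7665]  S=[1.2789 0.0438; 0.0438 1.2920]  K=[0.6091 0.1583; -0.0363 0.6070]  nu=[-2.4439, 6.4982]  x^+=[-0.7044, 0.7765]  P^+=[0.2849 -0.0167; -0.0167 0.2907]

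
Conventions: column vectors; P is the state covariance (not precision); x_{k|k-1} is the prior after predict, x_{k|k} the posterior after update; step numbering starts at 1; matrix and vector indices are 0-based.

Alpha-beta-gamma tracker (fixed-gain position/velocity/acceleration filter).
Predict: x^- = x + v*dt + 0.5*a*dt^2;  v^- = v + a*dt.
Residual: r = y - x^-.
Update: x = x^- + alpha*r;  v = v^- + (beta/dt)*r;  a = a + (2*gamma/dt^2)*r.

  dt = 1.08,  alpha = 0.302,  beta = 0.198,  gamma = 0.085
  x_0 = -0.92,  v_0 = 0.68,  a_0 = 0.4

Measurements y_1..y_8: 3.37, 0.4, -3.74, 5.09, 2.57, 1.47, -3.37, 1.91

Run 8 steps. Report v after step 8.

v_post = -3.2746

step 1: x_pred=0.0477  r=3.3223  x^+=1.0510  v^+=1.7211  a^+=0.8842
step 2: x_pred=3.4255  r=-3.0255  x^+=2.5118  v^+=2.1214  a^+=0.4433
step 3: x_pred=5.0614  r=-8.8014  x^+=2.4034  v^+=0.9865  a^+=-0.8395
step 4: x_pred=2.9792  r=2.1108  x^+=3.6167  v^+=0.4668  a^+=-0.5319
step 5: x_pred=3.8106  r=-1.2406  x^+=3.4360  v^+=-0.3351  a^+=-0.7127
step 6: x_pred=2.6585  r=-1.1885  x^+=2.2995  v^+=-1.3226  a^+=-0.8859
step 7: x_pred=0.3544  r=-3.7244  x^+=-0.7703  v^+=-2.9622  a^+=-1.4287
step 8: x_pred=-4.8028  r=6.7128  x^+=-2.7755  v^+=-3.2746  a^+=-0.4504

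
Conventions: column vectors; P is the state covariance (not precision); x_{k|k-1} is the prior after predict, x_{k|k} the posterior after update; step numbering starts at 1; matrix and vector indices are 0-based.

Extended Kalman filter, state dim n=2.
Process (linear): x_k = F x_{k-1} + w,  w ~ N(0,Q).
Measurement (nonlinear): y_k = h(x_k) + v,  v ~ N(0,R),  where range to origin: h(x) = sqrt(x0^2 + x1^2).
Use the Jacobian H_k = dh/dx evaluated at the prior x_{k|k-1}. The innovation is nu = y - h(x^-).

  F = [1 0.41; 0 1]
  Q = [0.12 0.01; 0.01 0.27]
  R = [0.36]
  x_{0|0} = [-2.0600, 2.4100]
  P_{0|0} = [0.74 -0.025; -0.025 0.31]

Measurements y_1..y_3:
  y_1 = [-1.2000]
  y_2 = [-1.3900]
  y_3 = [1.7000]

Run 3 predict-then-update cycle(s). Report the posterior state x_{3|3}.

step 1: x^-=[-1.0719, 2.4100]  P^-=[0.8916 0.1121; 0.1121 0.5800]  H_jac=[-0.4064 0.9137]  S=[0.9082]  K=[-0.2862; 0.5333]  nu=[-3.8376]  x^+=[0.0264, 0.3632]  P^+=[0.8172 0.2507; 0.2507 0.3217]
step 2: x^-=[0.1753, 0.3632]  P^-=[1.1969 0.3926; 0.3926 0.5917]  H_jac=[0.4346 0.9006]  S=[1.3733]  K=[0.6362; 0.5123]  nu=[-1.7933]  x^+=[-0.9657, -0.5554]  P^+=[0.6410 -0.0550; -0.0550 0.2313]
step 3: x^-=[-1.1934, -0.5554]  P^-=[0.7548 0.0498; 0.0498 0.5013]  H_jac=[-0.9066 -0.4219]  S=[1.1078]  K=[-0.6367; -0.2317]  nu=[0.3837]  x^+=[-1.4377, -0.6443]  P^+=[0.3057 -0.1136; -0.1136 0.4418]

x_post = [-1.4377, -0.6443]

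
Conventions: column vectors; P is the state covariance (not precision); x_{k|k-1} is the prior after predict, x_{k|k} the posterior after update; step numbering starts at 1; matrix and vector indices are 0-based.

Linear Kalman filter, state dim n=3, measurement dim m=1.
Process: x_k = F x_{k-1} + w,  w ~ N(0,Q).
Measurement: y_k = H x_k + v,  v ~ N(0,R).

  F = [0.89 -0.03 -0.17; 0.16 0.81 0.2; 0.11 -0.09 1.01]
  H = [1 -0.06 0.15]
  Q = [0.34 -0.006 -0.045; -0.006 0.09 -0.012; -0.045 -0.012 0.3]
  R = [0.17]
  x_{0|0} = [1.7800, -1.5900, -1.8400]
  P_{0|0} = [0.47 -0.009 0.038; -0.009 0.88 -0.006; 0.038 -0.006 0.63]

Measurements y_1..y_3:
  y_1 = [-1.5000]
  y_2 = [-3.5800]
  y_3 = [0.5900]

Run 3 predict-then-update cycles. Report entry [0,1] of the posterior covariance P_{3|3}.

step 1: x^-=[1.9447, -1.3711, -1.5195]  P^-=[0.7202 0.0183 -0.0705; 0.0183 0.7028 0.0609; -0.0705 0.0609 0.9652]  S=[0.8900]  K=[0.7961; -0.0166; 0.0794]  nu=[-3.2990]  x^+=[-0.6816, -1.3164, -1.7813]  P^+=[0.1561 0.0300 -0.1267; 0.0300 0.7025 0.0621; -0.1267 0.0621 0.9596]
step 2: x^-=[-0.2643, -1.5316, -1.7556]  P^-=[0.5294 -0.0400 -0.3076; -0.0400 0.6131 0.1620; -0.3076 0.1620 1.2464]  S=[0.6393]  K=[0.7597; -0.0821; -0.2038]  nu=[-3.1442]  x^+=[-2.6531, -1.2735, -1.1147]  P^+=[0.1604 -0.0001 -0.2086; -0.0001 0.6088 0.1513; -0.2086 0.1513 1.2199]
step 3: x^-=[-2.1335, -1.6790, -1.3031]  P^-=[0.5675 -0.0927 -0.4229; -0.0927 0.5780 0.2756; -0.4229 0.2756 1.4774]  S=[0.6521]  K=[0.7815; -0.1319; -0.3341]  nu=[2.8183]  x^+=[0.0690, -2.0508, -2.2446]  P^+=[0.1692 -0.0255 -0.2527; -0.0255 0.5666 0.2469; -0.2527 0.2469 1.4046]

P_post[0,1] = -0.0255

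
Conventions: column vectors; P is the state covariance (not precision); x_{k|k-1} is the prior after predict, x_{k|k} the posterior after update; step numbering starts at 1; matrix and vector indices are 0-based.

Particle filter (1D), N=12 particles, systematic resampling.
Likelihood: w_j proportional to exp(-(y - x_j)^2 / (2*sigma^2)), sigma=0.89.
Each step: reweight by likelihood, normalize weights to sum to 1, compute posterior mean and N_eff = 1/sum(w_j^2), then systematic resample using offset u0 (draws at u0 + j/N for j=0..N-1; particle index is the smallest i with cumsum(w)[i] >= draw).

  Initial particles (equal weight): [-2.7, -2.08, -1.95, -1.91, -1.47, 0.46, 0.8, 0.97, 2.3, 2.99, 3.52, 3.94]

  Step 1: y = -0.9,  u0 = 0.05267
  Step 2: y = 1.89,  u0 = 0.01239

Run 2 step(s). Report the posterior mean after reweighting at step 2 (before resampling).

post_mean = 0.7971

step 1: w=[0.0436, 0.1399, 0.1680, 0.1770, 0.2745, 0.1049, 0.0544, 0.0371, 0.0005, 0.0000, 0.0000, 0.0000]  mean=-1.3492  Neff=5.8222  idx=[1, 1, 2, 2, 3, 3, 4, 4, 4, 4, 5, 7]
step 2: w=[0.0001, 0.0001, 0.0001, 0.0001, 0.0001, 0.0001, 0.0009, 0.0009, 0.0009, 0.0009, 0.3180, 0.6777]  mean=0.7971  Neff=1.7845  idx=[10, 10, 10, 10, 11, 11, 11, 11, 11, 11, 11, 11]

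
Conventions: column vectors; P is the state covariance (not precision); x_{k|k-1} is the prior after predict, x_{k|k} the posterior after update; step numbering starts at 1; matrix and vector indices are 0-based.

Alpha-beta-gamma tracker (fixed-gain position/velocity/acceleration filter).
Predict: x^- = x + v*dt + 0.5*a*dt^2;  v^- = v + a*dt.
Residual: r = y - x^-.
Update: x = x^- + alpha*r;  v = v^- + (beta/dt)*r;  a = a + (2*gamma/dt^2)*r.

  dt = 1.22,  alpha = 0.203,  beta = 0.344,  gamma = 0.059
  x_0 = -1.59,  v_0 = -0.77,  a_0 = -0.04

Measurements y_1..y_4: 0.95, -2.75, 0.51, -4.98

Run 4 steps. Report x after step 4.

x_post = -0.8991

step 1: x_pred=-2.5592  r=3.5092  x^+=-1.8468  v^+=0.1707  a^+=0.2382
step 2: x_pred=-1.4613  r=-1.2887  x^+=-1.7229  v^+=0.0979  a^+=0.1360
step 3: x_pred=-1.5022  r=2.0122  x^+=-1.0937  v^+=0.8313  a^+=0.2956
step 4: x_pred=0.1404  r=-5.1204  x^+=-0.8991  v^+=-0.2519  a^+=-0.1104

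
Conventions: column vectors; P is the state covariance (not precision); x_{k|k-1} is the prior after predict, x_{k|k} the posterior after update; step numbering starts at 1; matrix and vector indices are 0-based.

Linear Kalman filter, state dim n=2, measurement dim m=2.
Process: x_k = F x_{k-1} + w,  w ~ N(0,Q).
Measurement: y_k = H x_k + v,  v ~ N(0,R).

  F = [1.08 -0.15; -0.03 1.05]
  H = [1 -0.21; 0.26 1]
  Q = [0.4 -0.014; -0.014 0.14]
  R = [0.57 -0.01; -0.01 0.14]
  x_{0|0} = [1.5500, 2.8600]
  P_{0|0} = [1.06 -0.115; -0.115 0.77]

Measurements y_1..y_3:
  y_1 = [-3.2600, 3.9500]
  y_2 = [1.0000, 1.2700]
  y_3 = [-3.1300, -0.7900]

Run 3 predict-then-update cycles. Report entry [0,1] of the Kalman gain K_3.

step 1: x^-=[1.2450, 2.9565]  P^-=[1.6910 -0.3005; -0.3005 0.9971]  S=[2.4312 -0.0639; -0.0639 1.0951]  K=[0.7259 0.1694; -0.1880 0.8282]  nu=[-3.8841, 0.6698]  x^+=[-1.4612, 4.2414]  P^+=[0.3940 -0.0860; -0.0860 0.1402]
step 2: x^-=[-2.2143, 4.4973]  P^-=[0.8906 -0.1468; -0.1468 0.3003]  S=[1.5355 0.0198; 0.0198 0.4242]  K=[0.5979 0.1721; -0.1447 0.6247]  nu=[4.1588, -2.6516]  x^+=[-0.1842, 2.2390]  P^+=[0.3251 -0.0664; -0.0664 0.1062]
step 3: x^-=[-0.5348, 2.3565]  P^-=[0.8031 -0.1169; -0.1169 0.2615]  S=[1.4338 0.0334; 0.0334 0.3951]  K=[0.5730 0.1843; -0.1337 0.5964]  nu=[-2.1004, -3.0075]  x^+=[-2.2925, 0.8437]  P^+=[0.3119 -0.0610; -0.0610 0.1007]

K[0,1] = 0.1843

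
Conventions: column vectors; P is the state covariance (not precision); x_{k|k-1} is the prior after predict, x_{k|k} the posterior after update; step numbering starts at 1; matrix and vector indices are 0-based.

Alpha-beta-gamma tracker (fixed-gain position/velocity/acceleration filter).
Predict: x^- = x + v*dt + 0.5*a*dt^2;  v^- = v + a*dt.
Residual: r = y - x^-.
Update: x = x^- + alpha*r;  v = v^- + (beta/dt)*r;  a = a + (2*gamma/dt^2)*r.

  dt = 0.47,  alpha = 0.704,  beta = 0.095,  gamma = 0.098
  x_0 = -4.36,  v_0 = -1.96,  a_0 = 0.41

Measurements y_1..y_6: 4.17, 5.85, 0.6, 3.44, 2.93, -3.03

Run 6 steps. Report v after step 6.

v_post = 4.7902

step 1: x_pred=-5.2359  r=9.4059  x^+=1.3858  v^+=0.1339  a^+=8.7557
step 2: x_pred=2.4158  r=3.4342  x^+=4.8335  v^+=4.9432  a^+=11.8027
step 3: x_pred=8.4604  r=-7.8604  x^+=2.9267  v^+=8.9017  a^+=4.8284
step 4: x_pred=7.6438  r=-4.2038  x^+=4.6843  v^+=10.3213  a^+=1.0984
step 5: x_pred=9.6567  r=-6.7267  x^+=4.9211  v^+=9.4779  a^+=-4.8700
step 6: x_pred=8.8378  r=-11.8678  x^+=0.4829  v^+=4.7902  a^+=-15.4001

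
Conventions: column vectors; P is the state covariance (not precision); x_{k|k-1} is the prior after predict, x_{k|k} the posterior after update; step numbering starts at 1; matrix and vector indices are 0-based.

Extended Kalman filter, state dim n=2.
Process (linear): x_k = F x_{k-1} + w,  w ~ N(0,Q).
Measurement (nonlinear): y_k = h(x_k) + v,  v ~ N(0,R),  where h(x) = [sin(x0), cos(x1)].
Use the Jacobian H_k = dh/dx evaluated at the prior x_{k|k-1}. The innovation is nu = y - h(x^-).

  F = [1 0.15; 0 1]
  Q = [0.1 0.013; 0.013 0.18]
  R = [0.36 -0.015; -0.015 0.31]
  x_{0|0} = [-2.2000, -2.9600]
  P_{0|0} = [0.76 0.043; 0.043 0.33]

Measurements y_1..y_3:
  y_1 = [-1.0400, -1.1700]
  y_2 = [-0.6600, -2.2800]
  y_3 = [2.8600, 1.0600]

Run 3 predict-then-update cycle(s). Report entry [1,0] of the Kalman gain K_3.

K[1,0] = -0.2170

step 1: x^-=[-2.6440, -2.9600]  P^-=[0.8803 0.1055; 0.1055 0.5100]  H_jac=[-0.8787 0.0000; 0.0000 0.1806]  S=[1.0398 -0.0317; -0.0317 0.3266]  K=[-0.7444 -0.0140; -0.0808 0.2741]  nu=[-0.5627, -0.1864]  x^+=[-2.2225, -2.9656]  P^+=[0.3047 0.0378; 0.0378 0.4773]
step 2: x^-=[-2.6674, -2.9656]  P^-=[0.4268 0.1224; 0.1224 0.6573]  H_jac=[-0.8896 0.0000; 0.0000 0.1750]  S=[0.6978 -0.0341; -0.0341 0.3301]  K=[-0.5437 0.0088; -0.1397 0.3341]  nu=[-0.2033, -1.2954]  x^+=[-2.5682, -3.3700]  P^+=[0.2202 0.0622; 0.0622 0.6036]
step 3: x^-=[-3.0737, -3.3700]  P^-=[0.3524 0.1657; 0.1657 0.7836]  H_jac=[-0.9977 0.0000; 0.0000 -0.2264]  S=[0.7108 0.0224; 0.0224 0.3502]  K=[-0.4923 -0.0756; -0.2170 -0.4928]  nu=[2.9279, 2.0340]  x^+=[-4.6688, -5.0078]  P^+=[0.1765 0.0709; 0.0709 0.6603]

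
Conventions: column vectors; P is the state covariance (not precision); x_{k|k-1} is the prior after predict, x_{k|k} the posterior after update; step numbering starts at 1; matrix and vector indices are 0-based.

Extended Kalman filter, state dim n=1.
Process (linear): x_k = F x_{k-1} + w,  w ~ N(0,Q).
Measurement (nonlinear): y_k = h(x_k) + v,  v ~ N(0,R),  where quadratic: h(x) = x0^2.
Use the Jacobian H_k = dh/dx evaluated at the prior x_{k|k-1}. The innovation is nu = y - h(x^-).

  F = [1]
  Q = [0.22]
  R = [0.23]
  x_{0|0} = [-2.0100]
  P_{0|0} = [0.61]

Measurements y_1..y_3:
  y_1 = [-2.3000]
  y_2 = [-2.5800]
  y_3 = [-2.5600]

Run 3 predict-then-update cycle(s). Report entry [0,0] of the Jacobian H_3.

H_jac[0,0] = 1.8882

step 1: x^-=[-2.0100]  P^-=[0.8300]  H_jac=[-4.0200]  S=[13.6431]  K=[-0.2446]  nu=[-6.3401]  x^+=[-0.4594]  P^+=[0.0140]
step 2: x^-=[-0.4594]  P^-=[0.2340]  H_jac=[-0.9189]  S=[0.4276]  K=[-0.5029]  nu=[-2.7911]  x^+=[0.9441]  P^+=[0.1259]
step 3: x^-=[0.9441]  P^-=[0.3459]  H_jac=[1.8882]  S=[1.4631]  K=[0.4464]  nu=[-3.4513]  x^+=[-0.5964]  P^+=[0.0544]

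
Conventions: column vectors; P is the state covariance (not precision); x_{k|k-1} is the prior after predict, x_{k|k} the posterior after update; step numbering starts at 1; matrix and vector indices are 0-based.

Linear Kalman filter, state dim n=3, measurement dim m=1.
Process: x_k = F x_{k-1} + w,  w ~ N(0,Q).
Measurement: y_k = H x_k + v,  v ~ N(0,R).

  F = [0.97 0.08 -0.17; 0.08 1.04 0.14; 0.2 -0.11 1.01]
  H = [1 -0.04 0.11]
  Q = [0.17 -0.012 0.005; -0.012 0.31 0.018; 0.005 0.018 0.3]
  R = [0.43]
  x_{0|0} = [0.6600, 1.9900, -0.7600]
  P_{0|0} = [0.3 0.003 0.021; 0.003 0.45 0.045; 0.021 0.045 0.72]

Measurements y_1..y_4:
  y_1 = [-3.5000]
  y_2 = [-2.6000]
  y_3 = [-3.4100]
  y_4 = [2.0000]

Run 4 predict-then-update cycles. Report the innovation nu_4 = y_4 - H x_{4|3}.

innov = [4.0151]

step 1: x^-=[0.9286, 2.0160, -0.8545]  P^-=[0.4683 0.0297 -0.0403; 0.0297 0.8268 0.1226; -0.0403 0.1226 1.0503]  S=[0.9000]  K=[0.5141; 0.0113; 0.0781]  nu=[-4.2540]  x^+=[-1.2582, 1.9680, -1.1868]  P^+=[0.2304 0.0245 -0.0765; 0.0245 0.8267 0.1218; -0.0765 0.1218 1.0448]
step 2: x^-=[-0.8613, 1.7799, -1.6668]  P^-=[0.4480 0.0452 -0.1994; 0.0452 1.2640 0.1975; -0.1994 0.1975 1.3260]  S=[0.8469]  K=[0.5010; 0.0193; -0.0725]  nu=[-1.4842]  x^+=[-1.6048, 1.7513, -1.5592]  P^+=[0.2355 0.0370 -0.1686; 0.0370 1.2636 0.1986; -0.1686 0.1986 1.3215]
step 3: x^-=[-1.1515, 1.4746, -2.0884]  P^-=[0.4938 0.0640 -0.3304; 0.0640 1.7644 0.2587; -0.3304 0.2587 1.5589]  S=[0.8654]  K=[0.5256; 0.0253; -0.1956]  nu=[-1.9698]  x^+=[-2.1869, 1.4248, -1.7031]  P^+=[0.2547 0.0525 -0.2414; 0.0525 1.7638 0.2630; -0.2414 0.2630 1.5258]
step 4: x^-=[-1.7178, 1.0684, -2.3143]  P^-=[0.5456 0.0985 -0.4300; 0.0985 2.3292 0.2924; -0.4300 0.2924 1.7297]  S=[0.8952]  K=[0.5522; 0.0418; -0.2809]  nu=[4.0151]  x^+=[0.4995, 1.2364, -3.4419]  P^+=[0.2726 0.0778 -0.2912; 0.0778 2.3276 0.3029; -0.2912 0.3029 1.6591]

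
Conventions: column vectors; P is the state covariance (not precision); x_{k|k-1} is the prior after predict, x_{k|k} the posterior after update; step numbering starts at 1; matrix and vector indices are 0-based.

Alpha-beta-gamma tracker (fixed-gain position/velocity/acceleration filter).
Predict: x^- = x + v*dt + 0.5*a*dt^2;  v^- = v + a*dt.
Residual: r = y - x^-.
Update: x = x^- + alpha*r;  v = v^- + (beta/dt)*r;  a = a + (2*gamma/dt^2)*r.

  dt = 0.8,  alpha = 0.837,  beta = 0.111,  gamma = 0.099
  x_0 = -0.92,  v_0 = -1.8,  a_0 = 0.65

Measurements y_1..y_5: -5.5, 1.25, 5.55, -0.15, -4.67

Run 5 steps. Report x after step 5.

step 1: x_pred=-2.1520  r=-3.3480  x^+=-4.9543  v^+=-1.7445  a^+=-0.3858
step 2: x_pred=-6.4734  r=7.7234  x^+=-0.0089  v^+=-0.9815  a^+=2.0036
step 3: x_pred=-0.1530  r=5.7030  x^+=4.6204  v^+=1.4126  a^+=3.7680
step 4: x_pred=6.9563  r=-7.1063  x^+=1.0083  v^+=3.4410  a^+=1.5695
step 5: x_pred=4.2634  r=-8.9334  x^+=-3.2139  v^+=3.4571  a^+=-1.1943

x_post = -3.2139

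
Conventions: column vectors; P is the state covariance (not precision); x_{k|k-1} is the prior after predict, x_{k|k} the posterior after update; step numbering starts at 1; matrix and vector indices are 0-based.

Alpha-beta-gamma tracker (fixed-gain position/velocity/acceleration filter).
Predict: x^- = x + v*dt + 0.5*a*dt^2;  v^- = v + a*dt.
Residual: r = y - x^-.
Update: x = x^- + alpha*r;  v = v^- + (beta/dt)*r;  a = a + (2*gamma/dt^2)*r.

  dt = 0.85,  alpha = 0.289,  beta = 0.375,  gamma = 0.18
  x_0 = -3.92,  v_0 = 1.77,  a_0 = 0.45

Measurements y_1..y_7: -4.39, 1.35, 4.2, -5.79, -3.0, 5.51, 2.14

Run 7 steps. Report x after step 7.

x_post = -4.4295

step 1: x_pred=-2.2529  r=-2.1371  x^+=-2.8705  v^+=1.2097  a^+=-0.6148
step 2: x_pred=-2.0644  r=3.4144  x^+=-1.0777  v^+=2.1934  a^+=1.0865
step 3: x_pred=1.1792  r=3.0208  x^+=2.0522  v^+=4.4496  a^+=2.5916
step 4: x_pred=6.7706  r=-12.5606  x^+=3.1406  v^+=1.1110  a^+=-3.6670
step 5: x_pred=2.7603  r=-5.7603  x^+=1.0956  v^+=-4.5472  a^+=-6.5372
step 6: x_pred=-5.1311  r=10.6411  x^+=-2.0558  v^+=-5.4092  a^+=-1.2350
step 7: x_pred=-7.0998  r=9.2398  x^+=-4.4295  v^+=-2.3826  a^+=3.3689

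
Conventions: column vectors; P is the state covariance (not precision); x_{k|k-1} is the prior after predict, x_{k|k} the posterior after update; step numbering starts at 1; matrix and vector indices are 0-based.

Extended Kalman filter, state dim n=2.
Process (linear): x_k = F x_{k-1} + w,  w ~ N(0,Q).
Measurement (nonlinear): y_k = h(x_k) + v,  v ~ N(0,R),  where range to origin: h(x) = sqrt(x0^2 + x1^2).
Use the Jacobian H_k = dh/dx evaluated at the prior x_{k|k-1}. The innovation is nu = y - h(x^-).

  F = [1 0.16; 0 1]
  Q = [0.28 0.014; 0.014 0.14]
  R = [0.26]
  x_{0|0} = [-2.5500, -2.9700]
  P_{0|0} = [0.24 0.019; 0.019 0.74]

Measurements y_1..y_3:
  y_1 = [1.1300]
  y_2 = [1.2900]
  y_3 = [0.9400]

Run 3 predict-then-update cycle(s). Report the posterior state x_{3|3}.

step 1: x^-=[-3.0252, -2.9700]  P^-=[0.5450 0.1514; 0.1514 0.8800]  H_jac=[-0.7136 -0.7006]  S=[1.1208]  K=[-0.4416; -0.6464]  nu=[-3.1094]  x^+=[-1.6520, -0.9599]  P^+=[0.3264 -0.1686; -0.1686 0.4116]
step 2: x^-=[-1.8056, -0.9599]  P^-=[0.5630 -0.0887; -0.0887 0.5516]  H_jac=[-0.8830 -0.4694]  S=[0.7470]  K=[-0.6098; -0.2418]  nu=[-0.7549]  x^+=[-1.3453, -0.7774]  P^+=[0.2853 -0.1989; -0.1989 0.5080]
step 3: x^-=[-1.4696, -0.7774]  P^-=[0.5146 -0.1036; -0.1036 0.6480]  H_jac=[-0.8839 -0.4676]  S=[0.7182]  K=[-0.5660; -0.2944]  nu=[-0.7226]  x^+=[-1.0607, -0.5647]  P^+=[0.2846 -0.2232; -0.2232 0.5857]

x_post = [-1.0607, -0.5647]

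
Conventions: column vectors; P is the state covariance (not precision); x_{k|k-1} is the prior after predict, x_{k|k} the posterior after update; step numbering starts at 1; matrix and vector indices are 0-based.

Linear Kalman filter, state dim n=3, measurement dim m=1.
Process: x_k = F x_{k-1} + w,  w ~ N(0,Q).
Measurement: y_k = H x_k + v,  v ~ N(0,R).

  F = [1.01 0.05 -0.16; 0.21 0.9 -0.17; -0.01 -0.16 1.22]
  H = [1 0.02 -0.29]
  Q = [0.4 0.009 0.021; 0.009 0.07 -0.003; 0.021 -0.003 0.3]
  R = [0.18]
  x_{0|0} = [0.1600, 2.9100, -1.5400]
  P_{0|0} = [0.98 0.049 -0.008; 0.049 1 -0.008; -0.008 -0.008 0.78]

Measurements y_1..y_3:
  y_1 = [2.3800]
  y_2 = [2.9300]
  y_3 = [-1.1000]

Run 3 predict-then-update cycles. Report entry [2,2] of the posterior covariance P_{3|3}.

step 1: x^-=[0.5535, 2.9144, -2.3460]  P^-=[1.4298 0.3310 -0.1677; 0.3310 0.9673 -0.3240; -0.1677 -0.3240 1.4901]  S=[1.8498]  K=[0.8028; 0.2402; -0.3278]  nu=[1.0879]  x^+=[1.4269, 3.1757, -2.7026]  P^+=[0.2376 -0.0257 0.3191; -0.0257 0.8606 -0.1784; 0.3191 -0.1784 1.2914]
step 2: x^-=[2.0323, 3.6172, -3.8195]  P^-=[0.5747 0.0713 0.1420; 0.0713 0.8370 -0.5126; 0.1420 -0.5126 2.3060]  S=[0.8754]  K=[0.6111; 0.2704; -0.6134]  nu=[-0.2823]  x^+=[1.8598, 3.5409, -3.6463]  P^+=[0.2478 -0.0733 0.4701; -0.0733 0.7730 -0.3674; 0.4701 -0.3674 1.9766]
step 3: x^-=[2.6389, 4.1972, -5.0336]  P^-=[0.5518 0.0422 0.1866; 0.0422 0.8153 -0.8138; 0.1866 -0.8138 3.3935]  S=[0.9204]  K=[0.5417; 0.3199; -0.8841]  nu=[-5.2826]  x^+=[-0.2224, 2.5071, -0.3633]  P^+=[0.2818 -0.1173 0.6274; -0.1173 0.7211 -0.5534; 0.6274 -0.5534 2.6740]

P_post[2,2] = 2.6740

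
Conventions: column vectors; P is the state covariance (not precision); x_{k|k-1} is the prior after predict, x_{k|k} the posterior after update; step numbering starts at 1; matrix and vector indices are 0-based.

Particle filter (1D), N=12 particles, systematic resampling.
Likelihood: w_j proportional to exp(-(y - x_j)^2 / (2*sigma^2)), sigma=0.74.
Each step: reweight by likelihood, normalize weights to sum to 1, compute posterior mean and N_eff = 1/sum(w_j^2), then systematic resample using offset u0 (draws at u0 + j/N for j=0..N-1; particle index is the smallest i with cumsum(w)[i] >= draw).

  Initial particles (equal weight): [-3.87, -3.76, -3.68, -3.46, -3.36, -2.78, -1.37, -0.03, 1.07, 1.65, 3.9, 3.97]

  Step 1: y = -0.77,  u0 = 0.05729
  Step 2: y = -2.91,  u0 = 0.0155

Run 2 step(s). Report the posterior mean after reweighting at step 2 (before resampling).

step 1: w=[0.0001, 0.0002, 0.0003, 0.0010, 0.0016, 0.0178, 0.5120, 0.4314, 0.0323, 0.0034, 0.0000, 0.0000]  mean=-0.7345  Neff=2.2242  idx=[6, 6, 6, 6, 6, 6, 7, 7, 7, 7, 7, 8]
step 2: w=[0.1660, 0.1660, 0.1660, 0.1660, 0.1660, 0.1660, 0.0007, 0.0007, 0.0007, 0.0007, 0.0007, 0.0000]  mean=-1.3650  Neff=6.0448  idx=[0, 0, 1, 1, 2, 2, 3, 3, 4, 4, 5, 5]

post_mean = -1.3650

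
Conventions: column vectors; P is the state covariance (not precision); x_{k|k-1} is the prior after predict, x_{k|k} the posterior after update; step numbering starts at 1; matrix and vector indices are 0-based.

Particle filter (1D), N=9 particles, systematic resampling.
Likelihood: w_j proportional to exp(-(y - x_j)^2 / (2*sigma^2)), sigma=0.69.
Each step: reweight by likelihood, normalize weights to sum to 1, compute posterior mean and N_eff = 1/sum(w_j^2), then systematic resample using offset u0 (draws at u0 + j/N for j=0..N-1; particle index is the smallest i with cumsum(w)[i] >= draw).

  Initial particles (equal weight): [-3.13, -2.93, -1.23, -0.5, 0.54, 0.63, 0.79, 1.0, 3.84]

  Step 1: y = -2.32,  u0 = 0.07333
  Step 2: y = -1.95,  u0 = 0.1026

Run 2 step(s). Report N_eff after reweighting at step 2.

N_eff = 8.0396

step 1: w=[0.3354, 0.4519, 0.1918, 0.0206, 0.0001, 0.0001, 0.0000, 0.0000, 0.0000]  mean=-2.6201  Neff=2.8251  idx=[0, 0, 0, 1, 1, 1, 1, 2, 2]
step 2: w=[0.0699, 0.0699, 0.0699, 0.1100, 0.1100, 0.1100, 0.1100, 0.1750, 0.1750]  mean=-2.3768  Neff=8.0396  idx=[1, 3, 4, 5, 6, 7, 7, 8, 8]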